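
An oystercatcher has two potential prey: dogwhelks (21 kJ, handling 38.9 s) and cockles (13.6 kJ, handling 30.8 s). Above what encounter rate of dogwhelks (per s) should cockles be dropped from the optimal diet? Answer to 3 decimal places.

0.115 per s

Drop cockles once their profitability E₂/h₂ falls below the rate achievable on dogwhelks alone: E₂/h₂ = λE₁/(1 + λh₁).
Solve for λ: λE₁h₂ = E₂(1 + λh₁) → λ(E₁h₂ − E₂h₁) = E₂ → λ = E₂/(E₁h₂ − E₂h₁).
λ = 13.6/(21×30.8 − 13.6×38.9) = 13.6/117.8 = 0.1155 per s.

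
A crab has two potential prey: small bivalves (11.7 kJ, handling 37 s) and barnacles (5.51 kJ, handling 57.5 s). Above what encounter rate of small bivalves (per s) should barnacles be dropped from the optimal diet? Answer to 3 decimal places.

0.012 per s

At the threshold, the rate on small bivalves alone equals the profitability of barnacles: λ·11.7/(1 + λ·37) = 5.51/57.5 = 0.09583.
Rearranging, λ(11.7 − 0.09583×37) = 0.09583, so λ = 0.09583/8.154 = 0.01175 per s.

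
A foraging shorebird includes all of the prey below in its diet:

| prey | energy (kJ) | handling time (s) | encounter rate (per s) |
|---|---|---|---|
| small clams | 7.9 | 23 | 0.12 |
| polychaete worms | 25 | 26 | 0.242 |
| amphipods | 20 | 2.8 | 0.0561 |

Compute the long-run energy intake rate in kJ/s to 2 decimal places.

0.80 kJ/s

R = Σλ_iE_i / (1 + Σλ_ih_i)
Numerator: 0.12×7.9 + 0.242×25 + 0.0561×20 = 8.12
Denominator: 1 + 0.12×23 + 0.242×26 + 0.0561×2.8 = 10.21
R = 8.12/10.21 = 0.7954 kJ/s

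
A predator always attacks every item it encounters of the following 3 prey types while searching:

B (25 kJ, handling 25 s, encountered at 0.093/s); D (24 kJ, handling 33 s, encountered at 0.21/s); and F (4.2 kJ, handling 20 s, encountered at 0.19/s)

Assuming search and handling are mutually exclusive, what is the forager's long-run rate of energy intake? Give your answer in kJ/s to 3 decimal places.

0.581 kJ/s

R = (0.093×25 + 0.21×24 + 0.19×4.2) / (1 + 0.093×25 + 0.21×33 + 0.19×20) = 8.163/14.05 = 0.5808 kJ/s.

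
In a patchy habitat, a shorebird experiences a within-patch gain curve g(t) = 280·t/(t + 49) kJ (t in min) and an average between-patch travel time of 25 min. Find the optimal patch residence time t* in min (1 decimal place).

Optimal t* satisfies g'(t*) = g(t*)/(T + t*).
g'(t) = 280·49/(t + 49)². Setting 280·49/(t+49)² = 280t/[(t+49)(25+t)] gives 49(25+t) = t(t+49), so t² = 49×25 = 1225.
t* = √1225 = 35 min.

35.0 min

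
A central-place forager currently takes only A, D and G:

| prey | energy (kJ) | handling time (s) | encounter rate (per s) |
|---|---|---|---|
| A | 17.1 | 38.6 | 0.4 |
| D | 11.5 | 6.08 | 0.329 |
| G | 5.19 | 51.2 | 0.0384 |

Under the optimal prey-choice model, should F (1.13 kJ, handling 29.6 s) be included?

No

Intake rate on the current diet: R = (0.4×17.1 + 0.329×11.5 + 0.0384×5.19) / (1 + 0.4×38.6 + 0.329×6.08 + 0.0384×51.2) = 10.82/20.41 = 0.5304 kJ/s.
F: E/h = 1.13/29.6 = 0.03818 kJ/s.
0.03818 < 0.5304, so adding F would lower the average — exclude it.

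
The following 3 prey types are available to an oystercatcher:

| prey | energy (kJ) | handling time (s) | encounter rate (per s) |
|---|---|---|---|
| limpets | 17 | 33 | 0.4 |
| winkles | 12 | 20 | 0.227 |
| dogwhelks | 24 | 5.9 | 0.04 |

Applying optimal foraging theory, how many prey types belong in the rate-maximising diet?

1

Rank by E/h (kJ/s): dogwhelks 4.07, winkles 0.6, limpets 0.515. Include each in turn until the next type's E/h falls below the running intake rate.
Rate on top 1: 0.7767. winkles: 0.6 < 0.7767 → exclude; stop.
Optimal diet: dogwhelks — 1 of 3 types.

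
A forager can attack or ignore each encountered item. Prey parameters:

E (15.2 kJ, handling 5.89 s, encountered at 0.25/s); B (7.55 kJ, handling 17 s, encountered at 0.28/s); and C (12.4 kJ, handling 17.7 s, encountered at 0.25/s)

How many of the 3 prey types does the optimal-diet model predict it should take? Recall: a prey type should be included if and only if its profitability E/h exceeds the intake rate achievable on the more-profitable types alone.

Rank by E/h (kJ/s): E 2.58, C 0.701, B 0.444. Include each in turn until the next type's E/h falls below the running intake rate.
Rate on top 1: 1.537. C: 0.701 < 1.537 → exclude; stop.
Optimal diet: E — 1 of 3 types.

1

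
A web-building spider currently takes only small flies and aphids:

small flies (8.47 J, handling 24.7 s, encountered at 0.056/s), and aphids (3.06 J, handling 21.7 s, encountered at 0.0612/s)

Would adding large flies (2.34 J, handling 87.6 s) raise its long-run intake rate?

No

Intake rate on the current diet: R = (0.056×8.47 + 0.0612×3.06) / (1 + 0.056×24.7 + 0.0612×21.7) = 0.6616/3.711 = 0.1783 J/s.
Profitability of large flies: 2.34/87.6 = 0.02671 J/s.
Since 0.02671 < R, time spent handling large flies is better spent searching.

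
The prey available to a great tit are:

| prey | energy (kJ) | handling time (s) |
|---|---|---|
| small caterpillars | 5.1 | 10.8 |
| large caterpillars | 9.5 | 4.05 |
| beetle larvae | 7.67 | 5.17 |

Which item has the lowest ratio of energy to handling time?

small caterpillars

Profitability E/h (kJ/s): small caterpillars = 5.1/10.8 = 0.472, large caterpillars = 9.5/4.05 = 2.35, beetle larvae = 7.67/5.17 = 1.48.
Ranked: large caterpillars > beetle larvae > small caterpillars.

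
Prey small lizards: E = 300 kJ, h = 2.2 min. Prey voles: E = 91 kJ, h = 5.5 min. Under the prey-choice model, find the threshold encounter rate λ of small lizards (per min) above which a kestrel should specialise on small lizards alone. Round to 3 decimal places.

0.063 per min

At the threshold, the rate on small lizards alone equals the profitability of voles: λ·300/(1 + λ·2.2) = 91/5.5 = 16.55.
Rearranging, λ(300 − 16.55×2.2) = 16.55, so λ = 16.55/263.6 = 0.06277 per min.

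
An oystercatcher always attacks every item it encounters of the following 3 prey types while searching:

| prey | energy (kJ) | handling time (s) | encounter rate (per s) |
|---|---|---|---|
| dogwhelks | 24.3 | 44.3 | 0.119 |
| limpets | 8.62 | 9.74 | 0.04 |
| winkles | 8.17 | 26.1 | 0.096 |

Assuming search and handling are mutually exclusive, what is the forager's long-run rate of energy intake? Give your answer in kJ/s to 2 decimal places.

R = (0.119×24.3 + 0.04×8.62 + 0.096×8.17) / (1 + 0.119×44.3 + 0.04×9.74 + 0.096×26.1) = 4.021/9.167 = 0.4386 kJ/s.

0.44 kJ/s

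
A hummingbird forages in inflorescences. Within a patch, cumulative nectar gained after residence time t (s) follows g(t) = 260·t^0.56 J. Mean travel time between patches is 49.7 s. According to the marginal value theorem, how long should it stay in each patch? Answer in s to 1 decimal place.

63.3 s

Optimal t* satisfies g'(t*) = g(t*)/(T + t*).
g'(t) = 0.56·260·t^-0.44. Setting 0.56·260·t^-0.44 = 260·t^0.56/(49.7+t) gives 0.56(49.7+t) = t, so 0.44·t = 0.56×49.7.
t* = 0.56×49.7/0.44 = 63.25 s.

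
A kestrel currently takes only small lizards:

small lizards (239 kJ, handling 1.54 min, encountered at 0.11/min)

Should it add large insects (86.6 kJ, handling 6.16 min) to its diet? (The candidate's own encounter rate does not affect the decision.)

Intake rate on the current diet: R = (0.11×239) / (1 + 0.11×1.54) = 26.29/1.169 = 22.48 kJ/min.
large insects: E/h = 86.6/6.16 = 14.06 kJ/min.
14.06 < 22.48, so adding large insects would lower the average — exclude it.

No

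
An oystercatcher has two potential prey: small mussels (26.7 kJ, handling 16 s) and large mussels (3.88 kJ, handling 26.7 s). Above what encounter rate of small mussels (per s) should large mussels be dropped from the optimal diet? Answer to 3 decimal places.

0.006 per s

At the threshold, the rate on small mussels alone equals the profitability of large mussels: λ·26.7/(1 + λ·16) = 3.88/26.7 = 0.1453.
Rearranging, λ(26.7 − 0.1453×16) = 0.1453, so λ = 0.1453/24.37 = 0.005962 per s.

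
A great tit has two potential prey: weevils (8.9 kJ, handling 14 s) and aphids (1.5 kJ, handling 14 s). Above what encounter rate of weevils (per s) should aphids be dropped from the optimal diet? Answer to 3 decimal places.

0.014 per s

The zero-one rule: include aphids iff E₂/h₂ > λE₁/(1+λh₁). Equality gives the switch point.
λE₁h₂ = E₂ + λE₂h₁ ⇒ λ = E₂/(E₁h₂ − E₂h₁) = 1.5/(124.6 − 21) = 0.01448 per s.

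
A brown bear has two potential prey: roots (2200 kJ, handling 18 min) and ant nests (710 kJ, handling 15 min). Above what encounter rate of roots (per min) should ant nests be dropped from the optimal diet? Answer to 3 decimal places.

0.035 per min

At the threshold, the rate on roots alone equals the profitability of ant nests: λ·2200/(1 + λ·18) = 710/15 = 47.33.
Rearranging, λ(2200 − 47.33×18) = 47.33, so λ = 47.33/1348 = 0.03511 per min.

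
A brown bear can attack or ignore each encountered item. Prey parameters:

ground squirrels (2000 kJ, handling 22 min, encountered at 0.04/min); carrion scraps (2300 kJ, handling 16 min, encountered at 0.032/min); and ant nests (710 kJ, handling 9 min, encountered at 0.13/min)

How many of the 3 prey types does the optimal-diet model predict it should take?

E/h in descending order: carrion scraps 144, ground squirrels 90.9, ant nests 78.9 kJ/min. The optimal diet is the largest prefix of this list for which every included type satisfies E_i/h_i > R on the types above it.
Rate on top 1: 48.68. ground squirrels: 90.9 > 48.68 → include.
Rate on top 2: 64.21. ant nests: 78.9 > 64.21 → include.
Optimal diet: carrion scraps, ground squirrels, ant nests — 3 of 3 types.

3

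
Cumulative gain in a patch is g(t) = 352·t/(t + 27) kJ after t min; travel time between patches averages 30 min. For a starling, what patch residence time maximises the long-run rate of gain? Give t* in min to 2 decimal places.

28.46 min

By the marginal value theorem, leave when the instantaneous gain rate g'(t) equals the habitat-wide average g(t)/(T + t).
g'(t) = 352·27/(t + 27)². Setting 352·27/(t+27)² = 352t/[(t+27)(30+t)] gives 27(30+t) = t(t+27), so t² = 27×30 = 810.
t* = √810 = 28.46 min.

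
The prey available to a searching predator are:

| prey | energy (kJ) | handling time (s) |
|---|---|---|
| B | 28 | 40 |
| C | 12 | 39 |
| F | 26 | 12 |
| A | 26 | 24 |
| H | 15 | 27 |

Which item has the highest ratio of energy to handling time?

Profitability E/h (kJ/s): B = 28/40 = 0.7, C = 12/39 = 0.308, F = 26/12 = 2.17, A = 26/24 = 1.08, H = 15/27 = 0.556.
Ranked: F > A > B > H > C.

F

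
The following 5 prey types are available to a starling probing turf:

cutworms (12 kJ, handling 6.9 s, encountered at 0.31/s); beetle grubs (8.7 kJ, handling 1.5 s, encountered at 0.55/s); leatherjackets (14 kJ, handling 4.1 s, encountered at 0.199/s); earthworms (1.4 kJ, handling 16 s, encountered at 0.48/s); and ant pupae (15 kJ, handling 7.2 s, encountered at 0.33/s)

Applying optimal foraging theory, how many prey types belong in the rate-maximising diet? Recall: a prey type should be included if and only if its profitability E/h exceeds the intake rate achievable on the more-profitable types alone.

2

Rank by E/h (kJ/s): beetle grubs 5.8, leatherjackets 3.41, ant pupae 2.08, cutworms 1.74, earthworms 0.0875. Include each in turn until the next type's E/h falls below the running intake rate.
Rate on top 1: 2.622. leatherjackets: 3.41 > 2.622 → include.
Rate on top 2: 2.867. ant pupae: 2.08 < 2.867 → exclude; stop.
Optimal diet: beetle grubs, leatherjackets — 2 of 5 types.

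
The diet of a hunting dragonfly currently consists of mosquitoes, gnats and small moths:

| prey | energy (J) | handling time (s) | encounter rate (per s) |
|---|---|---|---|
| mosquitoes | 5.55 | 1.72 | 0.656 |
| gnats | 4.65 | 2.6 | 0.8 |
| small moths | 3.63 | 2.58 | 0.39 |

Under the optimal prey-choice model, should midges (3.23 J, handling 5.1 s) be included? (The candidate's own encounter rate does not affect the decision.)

Intake rate on the current diet: R = (0.656×5.55 + 0.8×4.65 + 0.39×3.63) / (1 + 0.656×1.72 + 0.8×2.6 + 0.39×2.58) = 8.777/5.215 = 1.683 J/s.
midges: E/h = 3.23/5.1 = 0.6333 J/s.
Since 0.6333 < R, time spent handling midges is better spent searching.

No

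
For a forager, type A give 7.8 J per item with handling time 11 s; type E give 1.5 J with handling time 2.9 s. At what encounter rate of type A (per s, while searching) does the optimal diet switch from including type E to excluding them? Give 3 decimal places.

0.245 per s

The zero-one rule: include type E iff E₂/h₂ > λE₁/(1+λh₁). Equality gives the switch point.
λE₁h₂ = E₂ + λE₂h₁ ⇒ λ = E₂/(E₁h₂ − E₂h₁) = 1.5/(22.62 − 16.5) = 0.2451 per s.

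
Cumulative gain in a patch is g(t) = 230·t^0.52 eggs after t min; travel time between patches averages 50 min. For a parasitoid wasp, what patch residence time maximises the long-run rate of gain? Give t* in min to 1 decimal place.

54.2 min

By the marginal value theorem, leave when the instantaneous gain rate g'(t) equals the habitat-wide average g(t)/(T + t).
g'(t) = 0.52·230·t^-0.48. Setting 0.52·230·t^-0.48 = 230·t^0.52/(50+t) gives 0.52(50+t) = t, so 0.48·t = 0.52×50.
t* = 0.52×50/0.48 = 54.17 min.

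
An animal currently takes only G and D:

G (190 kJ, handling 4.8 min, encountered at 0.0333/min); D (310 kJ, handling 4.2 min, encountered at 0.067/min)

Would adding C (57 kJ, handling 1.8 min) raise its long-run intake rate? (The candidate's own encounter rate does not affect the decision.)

Intake rate on the current diet: R = (0.0333×190 + 0.067×310) / (1 + 0.0333×4.8 + 0.067×4.2) = 27.1/1.441 = 18.8 kJ/min.
C: E/h = 57/1.8 = 31.67 kJ/min.
Since 31.67 > R, including C increases the long-run rate.

Yes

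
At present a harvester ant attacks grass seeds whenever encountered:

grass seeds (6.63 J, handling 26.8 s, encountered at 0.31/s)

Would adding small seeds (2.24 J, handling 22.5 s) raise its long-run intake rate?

No

Current rate: (0.31×6.63)/(1 + 0.31×26.8) = 0.2208 J/s.
Profitability of small seeds: 2.24/22.5 = 0.09956 J/s.
0.09956 < 0.2208, so adding small seeds would lower the average — exclude it.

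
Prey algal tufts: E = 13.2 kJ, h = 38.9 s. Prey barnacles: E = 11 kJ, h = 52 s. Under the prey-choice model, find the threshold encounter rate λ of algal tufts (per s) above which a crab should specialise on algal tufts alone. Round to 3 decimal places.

At the threshold, the rate on algal tufts alone equals the profitability of barnacles: λ·13.2/(1 + λ·38.9) = 11/52 = 0.2115.
Rearranging, λ(13.2 − 0.2115×38.9) = 0.2115, so λ = 0.2115/4.971 = 0.04255 per s.

0.043 per s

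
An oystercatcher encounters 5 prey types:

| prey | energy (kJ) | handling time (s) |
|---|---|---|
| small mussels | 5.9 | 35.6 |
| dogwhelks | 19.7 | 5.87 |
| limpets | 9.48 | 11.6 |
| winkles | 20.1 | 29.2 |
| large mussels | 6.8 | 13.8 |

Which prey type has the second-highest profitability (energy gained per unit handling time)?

In descending order of E/h:
dogwhelks: 19.7/5.87 = 3.36 kJ/s
limpets: 9.48/11.6 = 0.817 kJ/s
winkles: 20.1/29.2 = 0.688 kJ/s
large mussels: 6.8/13.8 = 0.493 kJ/s
small mussels: 5.9/35.6 = 0.166 kJ/s

limpets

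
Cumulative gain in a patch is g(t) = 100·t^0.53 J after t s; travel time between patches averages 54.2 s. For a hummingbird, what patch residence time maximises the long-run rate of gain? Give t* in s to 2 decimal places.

61.12 s

By the marginal value theorem, leave when the instantaneous gain rate g'(t) equals the habitat-wide average g(t)/(T + t).
g'(t) = 0.53·100·t^-0.47. Setting 0.53·100·t^-0.47 = 100·t^0.53/(54.2+t) gives 0.53(54.2+t) = t, so 0.47·t = 0.53×54.2.
t* = 0.53×54.2/0.47 = 61.12 s.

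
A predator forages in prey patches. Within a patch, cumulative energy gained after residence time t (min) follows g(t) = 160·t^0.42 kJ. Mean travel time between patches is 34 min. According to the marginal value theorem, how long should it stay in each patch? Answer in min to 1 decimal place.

Optimal t* satisfies g'(t*) = g(t*)/(T + t*).
g'(t) = 0.42·160·t^-0.58. Setting 0.42·160·t^-0.58 = 160·t^0.42/(34+t) gives 0.42(34+t) = t, so 0.58·t = 0.42×34.
t* = 0.42×34/0.58 = 24.62 min.

24.6 min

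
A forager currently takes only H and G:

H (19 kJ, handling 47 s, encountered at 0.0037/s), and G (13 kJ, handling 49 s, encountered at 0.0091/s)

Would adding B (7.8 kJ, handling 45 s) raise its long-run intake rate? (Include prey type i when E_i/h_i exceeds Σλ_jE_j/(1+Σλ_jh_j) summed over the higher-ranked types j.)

Yes

On H and G alone, R = ΣλE/(1+Σλh) = 0.1886/1.62 = 0.1164 kJ/s.
B: E/h = 7.8/45 = 0.1733 kJ/s.
0.1733 > 0.1164, so adding B raises the average — include it.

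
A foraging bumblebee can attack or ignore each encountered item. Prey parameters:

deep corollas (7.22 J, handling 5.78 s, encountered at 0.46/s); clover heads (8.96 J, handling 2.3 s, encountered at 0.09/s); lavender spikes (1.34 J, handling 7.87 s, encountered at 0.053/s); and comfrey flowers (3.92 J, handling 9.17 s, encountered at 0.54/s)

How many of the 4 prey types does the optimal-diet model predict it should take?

E/h in descending order: clover heads 3.9, deep corollas 1.25, comfrey flowers 0.427, lavender spikes 0.17 J/s. The optimal diet is the largest prefix of this list for which every included type satisfies E_i/h_i > R on the types above it.
Rate on top 1: 0.6681. deep corollas: 1.25 > 0.6681 → include.
Rate on top 2: 1.068. comfrey flowers: 0.427 < 1.068 → exclude; stop.
Optimal diet: clover heads, deep corollas — 2 of 4 types.

2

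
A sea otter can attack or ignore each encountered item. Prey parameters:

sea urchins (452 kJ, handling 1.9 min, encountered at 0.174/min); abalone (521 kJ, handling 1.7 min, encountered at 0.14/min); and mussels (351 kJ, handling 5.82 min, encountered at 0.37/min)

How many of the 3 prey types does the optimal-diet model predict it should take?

E/h in descending order: abalone 306, sea urchins 238, mussels 60.3 kJ/min. The optimal diet is the largest prefix of this list for which every included type satisfies E_i/h_i > R on the types above it.
Rate on top 1: 58.92. sea urchins: 238 > 58.92 → include.
Rate on top 2: 96.64. mussels: 60.3 < 96.64 → exclude; stop.
Optimal diet: abalone, sea urchins — 2 of 3 types.

2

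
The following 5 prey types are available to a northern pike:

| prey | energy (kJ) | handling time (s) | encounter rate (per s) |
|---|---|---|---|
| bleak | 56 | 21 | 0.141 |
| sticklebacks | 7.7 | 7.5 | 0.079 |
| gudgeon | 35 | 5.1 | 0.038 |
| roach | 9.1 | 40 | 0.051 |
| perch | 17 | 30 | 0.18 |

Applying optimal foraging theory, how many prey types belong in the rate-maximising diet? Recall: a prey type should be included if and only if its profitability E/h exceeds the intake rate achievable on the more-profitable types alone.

E/h in descending order: gudgeon 6.86, bleak 2.67, sticklebacks 1.03, perch 0.567, roach 0.227 kJ/s. The optimal diet is the largest prefix of this list for which every included type satisfies E_i/h_i > R on the types above it.
Rate on top 1: 1.114. bleak: 2.67 > 1.114 → include.
Rate on top 2: 2.221. sticklebacks: 1.03 < 2.221 → exclude; stop.
Optimal diet: gudgeon, bleak — 2 of 5 types.

2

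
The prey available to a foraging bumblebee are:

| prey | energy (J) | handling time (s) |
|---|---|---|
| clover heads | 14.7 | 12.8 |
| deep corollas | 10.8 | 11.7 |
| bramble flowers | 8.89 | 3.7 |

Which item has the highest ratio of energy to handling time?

Profitability E/h (J/s): clover heads = 14.7/12.8 = 1.15, deep corollas = 10.8/11.7 = 0.923, bramble flowers = 8.89/3.7 = 2.4.
Ranked: bramble flowers > clover heads > deep corollas.

bramble flowers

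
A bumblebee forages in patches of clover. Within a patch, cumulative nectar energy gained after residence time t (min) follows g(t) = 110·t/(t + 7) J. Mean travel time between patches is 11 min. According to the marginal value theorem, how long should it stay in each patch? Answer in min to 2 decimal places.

8.77 min

Optimal t* satisfies g'(t*) = g(t*)/(T + t*).
g'(t) = 110·7/(t + 7)². Setting 110·7/(t+7)² = 110t/[(t+7)(11+t)] gives 7(11+t) = t(t+7), so t² = 7×11 = 77.
t* = √77 = 8.775 min.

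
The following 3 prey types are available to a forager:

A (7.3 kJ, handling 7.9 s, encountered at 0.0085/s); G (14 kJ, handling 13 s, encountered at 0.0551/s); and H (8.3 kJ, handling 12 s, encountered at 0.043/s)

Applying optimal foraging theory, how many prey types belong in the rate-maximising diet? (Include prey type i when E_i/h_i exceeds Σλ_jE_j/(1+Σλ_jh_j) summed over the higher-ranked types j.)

3

Rank by E/h (kJ/s): G 1.08, A 0.924, H 0.692. Include each in turn until the next type's E/h falls below the running intake rate.
Rate on top 1: 0.4495. A: 0.924 > 0.4495 → include.
Rate on top 2: 0.4673. H: 0.692 > 0.4673 → include.
Optimal diet: G, A, H — 3 of 3 types.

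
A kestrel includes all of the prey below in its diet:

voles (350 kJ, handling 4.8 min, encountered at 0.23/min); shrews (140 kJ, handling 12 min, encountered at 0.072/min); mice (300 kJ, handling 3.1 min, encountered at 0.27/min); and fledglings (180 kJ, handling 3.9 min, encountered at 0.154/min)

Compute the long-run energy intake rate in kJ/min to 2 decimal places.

45.24 kJ/min

R = Σλ_iE_i / (1 + Σλ_ih_i)
Numerator: 0.23×350 + 0.072×140 + 0.27×300 + 0.154×180 = 199.3
Denominator: 1 + 0.23×4.8 + 0.072×12 + 0.27×3.1 + 0.154×3.9 = 4.406
R = 199.3/4.406 = 45.24 kJ/min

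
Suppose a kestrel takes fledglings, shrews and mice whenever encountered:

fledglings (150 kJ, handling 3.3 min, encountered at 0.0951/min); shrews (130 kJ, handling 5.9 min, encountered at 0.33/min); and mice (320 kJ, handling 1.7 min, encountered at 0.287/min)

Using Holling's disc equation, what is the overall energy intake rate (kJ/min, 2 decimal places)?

39.75 kJ/min

R = Σλ_iE_i / (1 + Σλ_ih_i)
Numerator: 0.0951×150 + 0.33×130 + 0.287×320 = 149
Denominator: 1 + 0.0951×3.3 + 0.33×5.9 + 0.287×1.7 = 3.749
R = 149/3.749 = 39.75 kJ/min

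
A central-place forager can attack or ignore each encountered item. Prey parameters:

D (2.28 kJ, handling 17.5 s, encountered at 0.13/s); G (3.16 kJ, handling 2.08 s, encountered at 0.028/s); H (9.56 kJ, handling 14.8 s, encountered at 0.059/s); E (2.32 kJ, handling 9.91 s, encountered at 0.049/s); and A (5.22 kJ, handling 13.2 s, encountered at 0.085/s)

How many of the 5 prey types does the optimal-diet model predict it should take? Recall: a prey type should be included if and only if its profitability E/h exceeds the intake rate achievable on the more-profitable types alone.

E/h in descending order: G 1.52, H 0.646, A 0.395, E 0.234, D 0.13 kJ/s. The optimal diet is the largest prefix of this list for which every included type satisfies E_i/h_i > R on the types above it.
Rate on top 1: 0.08361. H: 0.646 > 0.08361 → include.
Rate on top 2: 0.3378. A: 0.395 > 0.3378 → include.
Rate on top 3: 0.359. E: 0.234 < 0.359 → exclude; stop.
Optimal diet: G, H, A — 3 of 5 types.

3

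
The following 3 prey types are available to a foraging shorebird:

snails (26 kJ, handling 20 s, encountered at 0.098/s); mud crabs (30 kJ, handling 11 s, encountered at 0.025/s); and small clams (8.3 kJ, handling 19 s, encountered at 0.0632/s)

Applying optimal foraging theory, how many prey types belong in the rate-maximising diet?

E/h in descending order: mud crabs 2.73, snails 1.3, small clams 0.437 kJ/s. The optimal diet is the largest prefix of this list for which every included type satisfies E_i/h_i > R on the types above it.
Rate on top 1: 0.5882. snails: 1.3 > 0.5882 → include.
Rate on top 2: 1.019. small clams: 0.437 < 1.019 → exclude; stop.
Optimal diet: mud crabs, snails — 2 of 3 types.

2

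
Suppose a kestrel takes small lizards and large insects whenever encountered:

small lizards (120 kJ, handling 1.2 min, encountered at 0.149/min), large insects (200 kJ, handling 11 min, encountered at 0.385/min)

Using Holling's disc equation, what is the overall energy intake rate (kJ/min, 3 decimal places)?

17.526 kJ/min

R = Σλ_iE_i / (1 + Σλ_ih_i)
Numerator: 0.149×120 + 0.385×200 = 94.88
Denominator: 1 + 0.149×1.2 + 0.385×11 = 5.414
R = 94.88/5.414 = 17.53 kJ/min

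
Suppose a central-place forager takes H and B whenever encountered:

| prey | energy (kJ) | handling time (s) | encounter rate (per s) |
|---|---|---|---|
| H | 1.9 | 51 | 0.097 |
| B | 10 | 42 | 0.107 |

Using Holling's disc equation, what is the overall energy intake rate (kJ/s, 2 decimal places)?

R = Σλ_iE_i / (1 + Σλ_ih_i)
Numerator: 0.097×1.9 + 0.107×10 = 1.254
Denominator: 1 + 0.097×51 + 0.107×42 = 10.44
R = 1.254/10.44 = 0.1201 kJ/s

0.12 kJ/s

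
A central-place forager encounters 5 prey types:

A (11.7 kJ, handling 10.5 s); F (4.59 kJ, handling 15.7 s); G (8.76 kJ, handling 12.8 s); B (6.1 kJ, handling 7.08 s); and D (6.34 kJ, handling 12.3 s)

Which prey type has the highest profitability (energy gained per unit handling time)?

Profitability E/h (kJ/s): A = 11.7/10.5 = 1.11, F = 4.59/15.7 = 0.292, G = 8.76/12.8 = 0.684, B = 6.1/7.08 = 0.862, D = 6.34/12.3 = 0.515.
Ranked: A > B > G > D > F.

A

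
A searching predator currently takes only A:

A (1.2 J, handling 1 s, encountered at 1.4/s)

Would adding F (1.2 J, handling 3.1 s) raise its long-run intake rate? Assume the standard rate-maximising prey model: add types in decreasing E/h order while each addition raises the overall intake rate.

No

Current rate: (1.4×1.2)/(1 + 1.4×1) = 0.7 J/s.
F: E/h = 1.2/3.1 = 0.3871 J/s.
0.3871 < 0.7, so adding F would lower the average — exclude it.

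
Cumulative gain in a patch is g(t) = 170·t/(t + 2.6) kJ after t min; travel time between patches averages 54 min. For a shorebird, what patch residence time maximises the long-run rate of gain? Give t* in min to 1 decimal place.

By the marginal value theorem, leave when the instantaneous gain rate g'(t) equals the habitat-wide average g(t)/(T + t).
g'(t) = 170·2.6/(t + 2.6)². Setting 170·2.6/(t+2.6)² = 170t/[(t+2.6)(54+t)] gives 2.6(54+t) = t(t+2.6), so t² = 2.6×54 = 140.4.
t* = √140.4 = 11.85 min.

11.8 min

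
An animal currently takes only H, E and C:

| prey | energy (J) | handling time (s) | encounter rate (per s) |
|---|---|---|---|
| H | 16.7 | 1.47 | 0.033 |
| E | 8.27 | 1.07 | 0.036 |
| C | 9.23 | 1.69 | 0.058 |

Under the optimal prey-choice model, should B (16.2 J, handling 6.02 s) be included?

Yes

Current rate: (0.033×16.7 + 0.036×8.27 + 0.058×9.23)/(1 + 0.033×1.47 + 0.036×1.07 + 0.058×1.69) = 1.168 J/s.
Profitability of B: 16.2/6.02 = 2.691 J/s.
2.691 > 1.168, so adding B raises the average — include it.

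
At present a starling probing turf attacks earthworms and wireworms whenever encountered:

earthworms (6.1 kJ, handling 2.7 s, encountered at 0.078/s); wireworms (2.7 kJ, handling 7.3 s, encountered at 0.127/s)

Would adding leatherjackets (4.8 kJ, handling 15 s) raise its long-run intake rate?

Current rate: (0.078×6.1 + 0.127×2.7)/(1 + 0.078×2.7 + 0.127×7.3) = 0.383 kJ/s.
Profitability of leatherjackets: 4.8/15 = 0.32 kJ/s.
0.32 < 0.383, so adding leatherjackets would lower the average — exclude it.

No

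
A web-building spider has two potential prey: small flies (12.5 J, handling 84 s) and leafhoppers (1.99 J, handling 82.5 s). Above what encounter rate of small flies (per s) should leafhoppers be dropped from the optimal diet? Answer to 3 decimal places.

0.002 per s

At the threshold, the rate on small flies alone equals the profitability of leafhoppers: λ·12.5/(1 + λ·84) = 1.99/82.5 = 0.02412.
Rearranging, λ(12.5 − 0.02412×84) = 0.02412, so λ = 0.02412/10.47 = 0.002303 per s.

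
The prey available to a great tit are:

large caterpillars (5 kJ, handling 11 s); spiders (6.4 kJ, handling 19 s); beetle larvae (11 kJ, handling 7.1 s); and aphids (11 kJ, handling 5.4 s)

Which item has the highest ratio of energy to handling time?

In descending order of E/h:
aphids: 11/5.4 = 2.04 kJ/s
beetle larvae: 11/7.1 = 1.55 kJ/s
large caterpillars: 5/11 = 0.455 kJ/s
spiders: 6.4/19 = 0.337 kJ/s

aphids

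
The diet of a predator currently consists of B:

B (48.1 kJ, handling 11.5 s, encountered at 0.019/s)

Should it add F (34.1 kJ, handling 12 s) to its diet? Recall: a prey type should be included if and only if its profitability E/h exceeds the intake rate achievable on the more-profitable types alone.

Intake rate on the current diet: R = (0.019×48.1) / (1 + 0.019×11.5) = 0.9139/1.218 = 0.75 kJ/s.
Profitability of F: 34.1/12 = 2.842 kJ/s.
Since 2.842 > R, including F increases the long-run rate.

Yes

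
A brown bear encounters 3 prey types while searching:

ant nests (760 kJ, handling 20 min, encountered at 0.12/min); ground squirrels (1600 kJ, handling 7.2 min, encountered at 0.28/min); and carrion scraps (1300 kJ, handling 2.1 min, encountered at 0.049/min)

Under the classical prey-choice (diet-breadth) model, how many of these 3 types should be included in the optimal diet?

E/h in descending order: carrion scraps 619, ground squirrels 222, ant nests 38 kJ/min. The optimal diet is the largest prefix of this list for which every included type satisfies E_i/h_i > R on the types above it.
Rate on top 1: 57.76. ground squirrels: 222 > 57.76 → include.
Rate on top 2: 164.1. ant nests: 38 < 164.1 → exclude; stop.
Optimal diet: carrion scraps, ground squirrels — 2 of 3 types.

2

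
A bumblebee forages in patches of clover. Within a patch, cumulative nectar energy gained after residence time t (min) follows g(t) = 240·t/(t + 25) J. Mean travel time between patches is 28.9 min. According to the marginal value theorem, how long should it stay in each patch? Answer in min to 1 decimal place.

By the marginal value theorem, leave when the instantaneous gain rate g'(t) equals the habitat-wide average g(t)/(T + t).
g'(t) = 240·25/(t + 25)². Setting 240·25/(t+25)² = 240t/[(t+25)(28.9+t)] gives 25(28.9+t) = t(t+25), so t² = 25×28.9 = 722.5.
t* = √722.5 = 26.88 min.

26.9 min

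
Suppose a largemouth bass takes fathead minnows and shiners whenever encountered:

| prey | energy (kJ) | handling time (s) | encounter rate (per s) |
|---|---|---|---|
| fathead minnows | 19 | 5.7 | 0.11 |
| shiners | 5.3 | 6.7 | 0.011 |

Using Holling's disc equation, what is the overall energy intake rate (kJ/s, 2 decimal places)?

1.26 kJ/s

R = (0.11×19 + 0.011×5.3) / (1 + 0.11×5.7 + 0.011×6.7) = 2.148/1.701 = 1.263 kJ/s.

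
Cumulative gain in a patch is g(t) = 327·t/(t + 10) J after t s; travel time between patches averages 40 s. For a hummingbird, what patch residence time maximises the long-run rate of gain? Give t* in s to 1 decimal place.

20.0 s

Optimal t* satisfies g'(t*) = g(t*)/(T + t*).
g'(t) = 327·10/(t + 10)². Setting 327·10/(t+10)² = 327t/[(t+10)(40+t)] gives 10(40+t) = t(t+10), so t² = 10×40 = 400.
t* = √400 = 20 s.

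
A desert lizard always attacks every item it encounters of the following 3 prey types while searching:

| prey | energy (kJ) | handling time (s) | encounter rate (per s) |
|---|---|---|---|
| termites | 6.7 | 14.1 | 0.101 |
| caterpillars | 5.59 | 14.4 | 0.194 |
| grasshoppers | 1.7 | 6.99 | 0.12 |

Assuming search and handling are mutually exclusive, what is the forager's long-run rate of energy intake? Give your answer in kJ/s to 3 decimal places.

0.324 kJ/s

R = (0.101×6.7 + 0.194×5.59 + 0.12×1.7) / (1 + 0.101×14.1 + 0.194×14.4 + 0.12×6.99) = 1.965/6.056 = 0.3245 kJ/s.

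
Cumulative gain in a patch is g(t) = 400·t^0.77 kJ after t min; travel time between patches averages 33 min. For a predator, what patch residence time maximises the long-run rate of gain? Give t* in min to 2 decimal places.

110.48 min

Optimal t* satisfies g'(t*) = g(t*)/(T + t*).
g'(t) = 0.77·400·t^-0.23. Setting 0.77·400·t^-0.23 = 400·t^0.77/(33+t) gives 0.77(33+t) = t, so 0.23·t = 0.77×33.
t* = 0.77×33/0.23 = 110.5 min.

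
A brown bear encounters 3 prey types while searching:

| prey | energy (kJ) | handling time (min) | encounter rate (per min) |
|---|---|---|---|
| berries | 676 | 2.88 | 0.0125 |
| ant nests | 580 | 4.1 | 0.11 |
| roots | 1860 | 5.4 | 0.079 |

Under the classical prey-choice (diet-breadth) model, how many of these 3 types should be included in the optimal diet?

E/h in descending order: roots 344, berries 235, ant nests 141 kJ/min. The optimal diet is the largest prefix of this list for which every included type satisfies E_i/h_i > R on the types above it.
Rate on top 1: 103. berries: 235 > 103 → include.
Rate on top 2: 106.2. ant nests: 141 > 106.2 → include.
Optimal diet: roots, berries, ant nests — 3 of 3 types.

3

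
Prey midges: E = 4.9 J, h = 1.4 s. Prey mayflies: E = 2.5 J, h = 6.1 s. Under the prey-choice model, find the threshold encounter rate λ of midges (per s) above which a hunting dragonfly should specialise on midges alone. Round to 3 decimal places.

0.095 per s

At the threshold, the rate on midges alone equals the profitability of mayflies: λ·4.9/(1 + λ·1.4) = 2.5/6.1 = 0.4098.
Rearranging, λ(4.9 − 0.4098×1.4) = 0.4098, so λ = 0.4098/4.326 = 0.09473 per s.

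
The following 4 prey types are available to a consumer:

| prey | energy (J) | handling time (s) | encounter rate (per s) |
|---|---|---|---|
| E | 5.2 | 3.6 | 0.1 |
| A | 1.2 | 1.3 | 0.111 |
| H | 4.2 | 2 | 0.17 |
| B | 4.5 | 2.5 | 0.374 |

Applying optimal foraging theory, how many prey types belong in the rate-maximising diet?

E/h in descending order: H 2.1, B 1.8, E 1.44, A 0.923 J/s. The optimal diet is the largest prefix of this list for which every included type satisfies E_i/h_i > R on the types above it.
Rate on top 1: 0.5328. B: 1.8 > 0.5328 → include.
Rate on top 2: 1.054. E: 1.44 > 1.054 → include.
Rate on top 3: 1.107. A: 0.923 < 1.107 → exclude; stop.
Optimal diet: H, B, E — 3 of 4 types.

3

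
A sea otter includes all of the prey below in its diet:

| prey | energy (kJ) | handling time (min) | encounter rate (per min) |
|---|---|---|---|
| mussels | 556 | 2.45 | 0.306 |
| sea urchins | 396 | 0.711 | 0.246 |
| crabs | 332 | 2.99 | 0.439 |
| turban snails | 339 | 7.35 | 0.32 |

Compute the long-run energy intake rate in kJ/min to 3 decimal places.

93.355 kJ/min

Energy encountered per unit search time: 0.306×556 + 0.246×396 + 0.439×332 + 0.32×339 = 521.8 kJ/min.
Handling time per unit search time: 0.306×2.45 + 0.246×0.711 + 0.439×2.99 + 0.32×7.35 = 4.589.
Rate = 521.8/(1 + 4.589) = 93.35 kJ/min.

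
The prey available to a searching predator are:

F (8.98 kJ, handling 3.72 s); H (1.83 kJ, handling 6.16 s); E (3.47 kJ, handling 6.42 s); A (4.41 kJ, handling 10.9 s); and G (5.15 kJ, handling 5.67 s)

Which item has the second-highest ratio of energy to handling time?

G

In descending order of E/h:
F: 8.98/3.72 = 2.41 kJ/s
G: 5.15/5.67 = 0.908 kJ/s
E: 3.47/6.42 = 0.54 kJ/s
A: 4.41/10.9 = 0.405 kJ/s
H: 1.83/6.16 = 0.297 kJ/s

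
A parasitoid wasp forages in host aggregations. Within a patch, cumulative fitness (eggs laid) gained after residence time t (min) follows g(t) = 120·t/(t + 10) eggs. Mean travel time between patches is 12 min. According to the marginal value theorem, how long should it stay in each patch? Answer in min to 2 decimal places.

Maximise g(t)/(T+t): set derivative to zero → g'(t)(T+t) = g(t).
g'(t) = 120·10/(t + 10)². Setting 120·10/(t+10)² = 120t/[(t+10)(12+t)] gives 10(12+t) = t(t+10), so t² = 10×12 = 120.
t* = √120 = 10.95 min.

10.95 min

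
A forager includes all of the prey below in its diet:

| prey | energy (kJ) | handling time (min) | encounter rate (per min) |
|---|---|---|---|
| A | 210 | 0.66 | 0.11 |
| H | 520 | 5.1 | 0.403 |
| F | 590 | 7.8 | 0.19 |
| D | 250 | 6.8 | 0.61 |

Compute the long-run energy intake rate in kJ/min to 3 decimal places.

56.778 kJ/min

Energy encountered per unit search time: 0.11×210 + 0.403×520 + 0.19×590 + 0.61×250 = 497.3 kJ/min.
Handling time per unit search time: 0.11×0.66 + 0.403×5.1 + 0.19×7.8 + 0.61×6.8 = 7.758.
Rate = 497.3/(1 + 7.758) = 56.78 kJ/min.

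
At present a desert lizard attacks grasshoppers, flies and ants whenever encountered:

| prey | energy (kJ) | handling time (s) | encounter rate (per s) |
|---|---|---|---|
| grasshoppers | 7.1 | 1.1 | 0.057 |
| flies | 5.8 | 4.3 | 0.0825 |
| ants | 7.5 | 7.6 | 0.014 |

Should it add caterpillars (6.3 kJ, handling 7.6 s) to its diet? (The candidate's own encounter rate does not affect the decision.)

Yes

Current rate: (0.057×7.1 + 0.0825×5.8 + 0.014×7.5)/(1 + 0.057×1.1 + 0.0825×4.3 + 0.014×7.6) = 0.6485 kJ/s.
Profitability of caterpillars: 6.3/7.6 = 0.8289 kJ/s.
0.8289 > 0.6485, so adding caterpillars raises the average — include it.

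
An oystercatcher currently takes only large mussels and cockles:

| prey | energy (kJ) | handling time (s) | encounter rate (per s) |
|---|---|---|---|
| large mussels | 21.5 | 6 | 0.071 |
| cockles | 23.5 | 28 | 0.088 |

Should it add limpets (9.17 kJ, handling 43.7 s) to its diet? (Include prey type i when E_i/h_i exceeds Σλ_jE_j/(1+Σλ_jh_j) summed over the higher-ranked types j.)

On large mussels and cockles alone, R = ΣλE/(1+Σλh) = 3.595/3.89 = 0.924 kJ/s.
limpets: E/h = 9.17/43.7 = 0.2098 kJ/s.
Since 0.2098 < R, time spent handling limpets is better spent searching.

No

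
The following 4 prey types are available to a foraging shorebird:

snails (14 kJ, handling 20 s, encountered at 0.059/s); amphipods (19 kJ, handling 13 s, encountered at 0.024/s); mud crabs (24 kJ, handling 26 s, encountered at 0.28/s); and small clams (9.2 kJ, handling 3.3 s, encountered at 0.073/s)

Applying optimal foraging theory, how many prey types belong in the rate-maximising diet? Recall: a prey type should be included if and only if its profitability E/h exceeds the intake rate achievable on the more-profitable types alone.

3

Profitabilities (E/h, kJ/s): small clams 2.79, amphipods 1.46, mud crabs 0.923, snails 0.7. Add prey in this order while the next type's profitability exceeds the intake rate on those already taken.
Rate on top 1: 0.5412. amphipods: 1.46 > 0.5412 → include.
Rate on top 2: 0.7261. mud crabs: 0.923 > 0.7261 → include.
Rate on top 3: 0.8885. snails: 0.7 < 0.8885 → exclude; stop.
Optimal diet: small clams, amphipods, mud crabs — 3 of 4 types.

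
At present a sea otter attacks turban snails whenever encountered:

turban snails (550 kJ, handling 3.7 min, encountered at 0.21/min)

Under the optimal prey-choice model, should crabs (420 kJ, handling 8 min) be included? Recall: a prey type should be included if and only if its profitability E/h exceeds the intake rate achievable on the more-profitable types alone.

No

Current rate: (0.21×550)/(1 + 0.21×3.7) = 65 kJ/min.
Profitability of crabs: 420/8 = 52.5 kJ/min.
52.5 < 65, so adding crabs would lower the average — exclude it.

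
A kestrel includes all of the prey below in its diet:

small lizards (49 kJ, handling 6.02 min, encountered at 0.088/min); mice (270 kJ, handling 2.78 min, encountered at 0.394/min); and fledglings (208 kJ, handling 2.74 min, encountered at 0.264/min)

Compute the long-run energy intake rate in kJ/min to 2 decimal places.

49.46 kJ/min

R = Σλ_iE_i / (1 + Σλ_ih_i)
Numerator: 0.088×49 + 0.394×270 + 0.264×208 = 165.6
Denominator: 1 + 0.088×6.02 + 0.394×2.78 + 0.264×2.74 = 3.348
R = 165.6/3.348 = 49.46 kJ/min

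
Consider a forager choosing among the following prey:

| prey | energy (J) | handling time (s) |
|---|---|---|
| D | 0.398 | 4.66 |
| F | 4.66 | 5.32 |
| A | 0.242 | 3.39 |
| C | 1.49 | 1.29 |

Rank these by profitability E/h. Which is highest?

In descending order of E/h:
C: 1.49/1.29 = 1.16 J/s
F: 4.66/5.32 = 0.876 J/s
D: 0.398/4.66 = 0.0854 J/s
A: 0.242/3.39 = 0.0714 J/s

C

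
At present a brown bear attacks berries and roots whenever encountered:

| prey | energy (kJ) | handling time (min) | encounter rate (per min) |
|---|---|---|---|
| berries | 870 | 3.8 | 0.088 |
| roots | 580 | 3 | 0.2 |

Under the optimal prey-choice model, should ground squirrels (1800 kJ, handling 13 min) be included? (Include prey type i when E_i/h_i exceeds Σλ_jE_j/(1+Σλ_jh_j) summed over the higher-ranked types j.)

Current rate: (0.088×870 + 0.2×580)/(1 + 0.088×3.8 + 0.2×3) = 99.55 kJ/min.
ground squirrels: E/h = 1800/13 = 138.5 kJ/min.
Since 138.5 > R, including ground squirrels increases the long-run rate.

Yes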